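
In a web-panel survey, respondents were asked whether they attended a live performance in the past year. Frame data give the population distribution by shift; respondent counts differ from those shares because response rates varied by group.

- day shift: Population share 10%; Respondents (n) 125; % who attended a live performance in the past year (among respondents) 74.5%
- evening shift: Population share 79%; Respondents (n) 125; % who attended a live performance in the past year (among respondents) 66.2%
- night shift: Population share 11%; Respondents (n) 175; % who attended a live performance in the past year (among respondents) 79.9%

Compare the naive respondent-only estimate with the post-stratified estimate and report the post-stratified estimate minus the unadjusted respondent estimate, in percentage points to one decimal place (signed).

-5.7 percentage points

Naive respondent-only estimate (weights = respondent counts):
  (125/425)×74.5 + (125/425)×66.2 + (175/425)×79.9 = 74.2824%
Post-stratifying to population shares instead:
  0.1×74.5 + 0.79×66.2 + 0.11×79.9 = 68.537%
Difference = 68.537 − 74.2824 = -5.7454 pp.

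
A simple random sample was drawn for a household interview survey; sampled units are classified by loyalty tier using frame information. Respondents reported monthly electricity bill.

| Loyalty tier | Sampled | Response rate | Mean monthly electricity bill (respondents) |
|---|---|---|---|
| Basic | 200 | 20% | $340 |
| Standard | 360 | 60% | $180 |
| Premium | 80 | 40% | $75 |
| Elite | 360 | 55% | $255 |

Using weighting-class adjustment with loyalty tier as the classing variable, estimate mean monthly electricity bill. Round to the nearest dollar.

$231

With weight = n_sampled/n_responded per class, the weighted class total is n_sampled:
  Basic: 200 × 340 = 68,000
  Standard: 360 × 180 = 64,800
  Premium: 80 × 75 = 6000
  Elite: 360 × 255 = 91,800
Adjusted estimate = 230,600 / 1,000 = 230.6 → $231.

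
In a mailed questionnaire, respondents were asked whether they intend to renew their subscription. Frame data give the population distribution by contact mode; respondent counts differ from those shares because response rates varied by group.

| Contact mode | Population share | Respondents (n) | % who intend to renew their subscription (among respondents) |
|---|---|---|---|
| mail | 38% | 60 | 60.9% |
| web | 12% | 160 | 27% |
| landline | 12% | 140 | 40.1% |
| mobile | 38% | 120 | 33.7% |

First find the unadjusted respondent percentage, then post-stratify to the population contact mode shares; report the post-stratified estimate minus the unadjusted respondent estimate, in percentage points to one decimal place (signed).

Unadjusted (pooled respondent) estimate weights by respondent counts:
  (60/480)×60.9 + (160/480)×27 + (140/480)×40.1 + (120/480)×33.7 = 36.7333%
Post-stratified estimate weights by population shares:
  0.38×60.9 + 0.12×27 + 0.12×40.1 + 0.38×33.7 = 44%
Difference = 44 − 36.7333 = 7.2667 pp.

+7.3 percentage points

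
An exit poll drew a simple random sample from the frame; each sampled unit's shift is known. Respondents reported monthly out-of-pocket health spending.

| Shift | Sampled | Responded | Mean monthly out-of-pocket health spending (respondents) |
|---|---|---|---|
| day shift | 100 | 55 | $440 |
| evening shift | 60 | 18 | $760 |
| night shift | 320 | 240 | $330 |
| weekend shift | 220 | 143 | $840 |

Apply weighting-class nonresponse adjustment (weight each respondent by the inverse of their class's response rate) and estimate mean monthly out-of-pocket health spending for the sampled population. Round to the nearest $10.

Class response rates: day shift 55/100 = 55%, evening shift 18/60 = 30%, night shift 240/320 = 75%, weekend shift 143/220 = 65%.
With weight = n_sampled/n_responded per class, the weighted class total is n_sampled:
  day shift: 100 × 440 = 44,000
  evening shift: 60 × 760 = 45,600
  night shift: 320 × 330 = 105,600
  weekend shift: 220 × 840 = 184,800
Adjusted estimate = 380,000 / 700 = 542.857 → $540.

$540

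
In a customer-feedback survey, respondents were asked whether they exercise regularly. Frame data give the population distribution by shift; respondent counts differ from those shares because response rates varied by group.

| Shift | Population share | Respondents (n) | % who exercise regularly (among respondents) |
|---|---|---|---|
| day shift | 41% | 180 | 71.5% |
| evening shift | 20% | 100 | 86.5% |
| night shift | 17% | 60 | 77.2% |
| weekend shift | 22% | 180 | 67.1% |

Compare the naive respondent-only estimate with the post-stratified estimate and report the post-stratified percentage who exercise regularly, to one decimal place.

Without adjustment, the pooled respondent share is:
  (180/520)×71.5 + (100/520)×86.5 + (60/520)×77.2 + (180/520)×67.1 = 73.5192%
Post-stratified estimate weights by population shares:
  0.41×71.5 + 0.2×86.5 + 0.17×77.2 + 0.22×67.1 = 74.501%

74.5%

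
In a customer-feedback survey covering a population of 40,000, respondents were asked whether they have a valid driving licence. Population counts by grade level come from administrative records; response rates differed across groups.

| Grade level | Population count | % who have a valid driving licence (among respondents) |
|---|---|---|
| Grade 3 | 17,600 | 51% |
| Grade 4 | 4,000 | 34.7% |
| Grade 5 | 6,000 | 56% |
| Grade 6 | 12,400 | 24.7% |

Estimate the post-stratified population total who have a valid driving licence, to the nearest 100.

16,800

Estimated count per cell = population count × respondent percentage:
  Grade 3: 17,600 × 51% = 8976
  Grade 4: 4,000 × 34.7% = 1388
  Grade 5: 6,000 × 56% = 3360
  Grade 6: 12,400 × 24.7% = 3062.8
Estimated total = 16786.8 → 16,800.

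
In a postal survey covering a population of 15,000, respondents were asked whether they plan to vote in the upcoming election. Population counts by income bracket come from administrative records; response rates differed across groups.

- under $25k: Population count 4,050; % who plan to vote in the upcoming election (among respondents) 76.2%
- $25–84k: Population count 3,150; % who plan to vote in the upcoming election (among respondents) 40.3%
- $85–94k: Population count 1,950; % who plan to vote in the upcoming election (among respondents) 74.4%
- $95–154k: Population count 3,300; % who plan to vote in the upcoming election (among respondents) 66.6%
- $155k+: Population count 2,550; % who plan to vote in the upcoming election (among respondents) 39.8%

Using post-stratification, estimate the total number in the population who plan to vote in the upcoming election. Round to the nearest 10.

9,020

Estimated count per cell = population count × respondent percentage:
  under $25k: 4,050 × 76.2% = 3086.1
  $25–84k: 3,150 × 40.3% = 1269.45
  $85–94k: 1,950 × 74.4% = 1450.8
  $95–154k: 3,300 × 66.6% = 2197.8
  $155k+: 2,550 × 39.8% = 1014.9
Estimated total = 9019.05 → 9,020.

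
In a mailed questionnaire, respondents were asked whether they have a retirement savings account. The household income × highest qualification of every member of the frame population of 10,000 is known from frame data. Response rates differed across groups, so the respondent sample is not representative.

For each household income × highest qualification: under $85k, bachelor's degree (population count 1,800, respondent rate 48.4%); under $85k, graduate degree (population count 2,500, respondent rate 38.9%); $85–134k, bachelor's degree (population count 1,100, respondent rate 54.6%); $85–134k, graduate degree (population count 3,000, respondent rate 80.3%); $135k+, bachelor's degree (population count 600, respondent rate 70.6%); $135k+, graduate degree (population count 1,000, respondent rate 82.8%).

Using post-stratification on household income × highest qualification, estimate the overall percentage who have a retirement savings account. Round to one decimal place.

61.0%

Post-stratification weights by population share, not respondent share:
  under $85k, bachelor's degree: (1,800/10,000) × 48.4 = 8.712
  under $85k, graduate degree: (2,500/10,000) × 38.9 = 9.725
  $85–134k, bachelor's degree: (1,100/10,000) × 54.6 = 6.006
  $85–134k, graduate degree: (3,000/10,000) × 80.3 = 24.09
  $135k+, bachelor's degree: (600/10,000) × 70.6 = 4.236
  $135k+, graduate degree: (1,000/10,000) × 82.8 = 8.28
Post-stratified estimate = 61.049 → 61.0%.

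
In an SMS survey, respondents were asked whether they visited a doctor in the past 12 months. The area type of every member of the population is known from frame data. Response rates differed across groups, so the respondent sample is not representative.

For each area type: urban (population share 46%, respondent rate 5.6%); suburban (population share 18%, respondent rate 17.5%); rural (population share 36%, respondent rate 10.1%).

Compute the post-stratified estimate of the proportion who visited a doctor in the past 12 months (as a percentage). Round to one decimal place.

9.4%

Post-stratification weights by population share, not respondent share:
  urban: 0.46 × 5.6 = 2.576
  suburban: 0.18 × 17.5 = 3.15
  rural: 0.36 × 10.1 = 3.636
Post-stratified estimate = 9.362 → 9.4%.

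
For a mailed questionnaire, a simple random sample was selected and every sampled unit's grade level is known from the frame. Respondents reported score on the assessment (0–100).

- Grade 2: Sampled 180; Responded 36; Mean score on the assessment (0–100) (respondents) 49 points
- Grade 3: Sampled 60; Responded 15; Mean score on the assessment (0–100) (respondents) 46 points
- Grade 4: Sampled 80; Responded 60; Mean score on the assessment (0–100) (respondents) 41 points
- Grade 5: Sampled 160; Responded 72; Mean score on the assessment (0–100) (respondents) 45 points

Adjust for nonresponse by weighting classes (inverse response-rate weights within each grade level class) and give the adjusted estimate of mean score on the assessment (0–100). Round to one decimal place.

Response rates by class: Grade 2 36/180 = 20%, Grade 3 15/60 = 25%, Grade 4 60/80 = 75%, Grade 5 72/160 = 45%.
With weight = n_sampled/n_responded per class, the weighted class total is n_sampled:
  Grade 2: 180 × 49 = 8820
  Grade 3: 60 × 46 = 2760
  Grade 4: 80 × 41 = 3280
  Grade 5: 160 × 45 = 7200
Adjusted estimate = 22,060 / 480 = 45.9583 → 46.0.

46.0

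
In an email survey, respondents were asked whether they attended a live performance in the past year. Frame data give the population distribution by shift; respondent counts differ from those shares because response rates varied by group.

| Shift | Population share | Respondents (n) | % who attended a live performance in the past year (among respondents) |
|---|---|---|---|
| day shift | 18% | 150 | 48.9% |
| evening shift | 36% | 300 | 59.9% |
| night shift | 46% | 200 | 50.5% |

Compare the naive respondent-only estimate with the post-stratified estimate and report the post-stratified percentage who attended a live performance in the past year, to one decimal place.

53.6%

Without adjustment, the pooled respondent share is:
  (150/650)×48.9 + (300/650)×59.9 + (200/650)×50.5 = 54.4692%
Reweighting by population shift shares:
  0.18×48.9 + 0.36×59.9 + 0.46×50.5 = 53.596%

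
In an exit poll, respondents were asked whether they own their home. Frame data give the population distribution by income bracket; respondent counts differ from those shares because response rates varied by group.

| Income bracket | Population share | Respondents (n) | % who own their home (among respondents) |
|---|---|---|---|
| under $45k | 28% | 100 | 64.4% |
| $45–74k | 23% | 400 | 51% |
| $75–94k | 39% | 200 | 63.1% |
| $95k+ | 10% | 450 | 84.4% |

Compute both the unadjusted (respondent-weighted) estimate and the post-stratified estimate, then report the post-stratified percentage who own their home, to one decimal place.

62.8%

Unadjusted (pooled respondent) estimate weights by respondent counts:
  (100/1150)×64.4 + (400/1150)×51 + (200/1150)×63.1 + (450/1150)×84.4 = 67.3391%
Post-stratified estimate weights by population shares:
  0.28×64.4 + 0.23×51 + 0.39×63.1 + 0.1×84.4 = 62.811%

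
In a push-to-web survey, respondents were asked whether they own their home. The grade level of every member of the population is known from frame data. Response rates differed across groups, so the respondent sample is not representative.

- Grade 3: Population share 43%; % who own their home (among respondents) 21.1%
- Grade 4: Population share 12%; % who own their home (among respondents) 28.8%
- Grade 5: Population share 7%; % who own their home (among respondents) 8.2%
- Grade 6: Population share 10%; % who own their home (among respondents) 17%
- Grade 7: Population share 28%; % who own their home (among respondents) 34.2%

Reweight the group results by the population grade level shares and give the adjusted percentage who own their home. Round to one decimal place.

Weight each group's respondent value by its population share:
  Grade 3: 0.43 × 21.1 = 9.073
  Grade 4: 0.12 × 28.8 = 3.456
  Grade 5: 0.07 × 8.2 = 0.574
  Grade 6: 0.1 × 17 = 1.7
  Grade 7: 0.28 × 34.2 = 9.576
Post-stratified estimate = 24.379 → 24.4%.

24.4%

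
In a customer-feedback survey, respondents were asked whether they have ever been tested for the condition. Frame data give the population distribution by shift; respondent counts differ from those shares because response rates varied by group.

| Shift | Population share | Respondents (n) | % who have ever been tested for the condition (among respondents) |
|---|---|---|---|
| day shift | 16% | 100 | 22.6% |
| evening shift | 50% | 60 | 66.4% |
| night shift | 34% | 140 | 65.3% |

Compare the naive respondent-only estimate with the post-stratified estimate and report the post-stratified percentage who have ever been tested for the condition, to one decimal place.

Without adjustment, the pooled respondent share is:
  (100/300)×22.6 + (60/300)×66.4 + (140/300)×65.3 = 51.2867%
Post-stratifying to population shares instead:
  0.16×22.6 + 0.5×66.4 + 0.34×65.3 = 59.018%

59.0%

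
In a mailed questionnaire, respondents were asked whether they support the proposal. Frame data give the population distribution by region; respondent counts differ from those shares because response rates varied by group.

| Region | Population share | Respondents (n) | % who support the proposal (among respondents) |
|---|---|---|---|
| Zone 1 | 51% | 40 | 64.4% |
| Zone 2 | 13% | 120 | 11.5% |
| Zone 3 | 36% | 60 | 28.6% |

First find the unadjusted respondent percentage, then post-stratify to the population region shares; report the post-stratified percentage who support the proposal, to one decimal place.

Without adjustment, the pooled respondent share is:
  (40/220)×64.4 + (120/220)×11.5 + (60/220)×28.6 = 25.7818%
Post-stratifying to population shares instead:
  0.51×64.4 + 0.13×11.5 + 0.36×28.6 = 44.635%

44.6%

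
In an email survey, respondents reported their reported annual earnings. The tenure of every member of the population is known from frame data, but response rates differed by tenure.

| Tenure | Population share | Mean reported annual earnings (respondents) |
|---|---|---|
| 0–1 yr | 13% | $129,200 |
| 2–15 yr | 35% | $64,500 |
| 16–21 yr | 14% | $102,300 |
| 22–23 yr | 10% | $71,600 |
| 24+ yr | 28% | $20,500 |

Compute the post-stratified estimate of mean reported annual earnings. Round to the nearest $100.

Weight each group's respondent value by its population share:
  0–1 yr: 0.13 × 129,200 = 16,796
  2–15 yr: 0.35 × 64,500 = 22,575
  16–21 yr: 0.14 × 102,300 = 14,322
  22–23 yr: 0.1 × 71,600 = 7160
  24+ yr: 0.28 × 20,500 = 5740
Post-stratified estimate = 66,593 → $66,600.

$66,600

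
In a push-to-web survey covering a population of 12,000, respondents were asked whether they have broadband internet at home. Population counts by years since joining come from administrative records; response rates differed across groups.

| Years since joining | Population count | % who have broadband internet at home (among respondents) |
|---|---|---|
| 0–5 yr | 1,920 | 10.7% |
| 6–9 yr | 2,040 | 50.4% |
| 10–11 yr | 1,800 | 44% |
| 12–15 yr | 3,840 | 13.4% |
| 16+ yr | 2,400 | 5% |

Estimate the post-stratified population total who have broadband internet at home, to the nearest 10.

2,660

Estimated count per cell = population count × respondent percentage:
  0–5 yr: 1,920 × 10.7% = 205.44
  6–9 yr: 2,040 × 50.4% = 1028.16
  10–11 yr: 1,800 × 44% = 792
  12–15 yr: 3,840 × 13.4% = 514.56
  16+ yr: 2,400 × 5% = 120
Estimated total = 2660.16 → 2,660.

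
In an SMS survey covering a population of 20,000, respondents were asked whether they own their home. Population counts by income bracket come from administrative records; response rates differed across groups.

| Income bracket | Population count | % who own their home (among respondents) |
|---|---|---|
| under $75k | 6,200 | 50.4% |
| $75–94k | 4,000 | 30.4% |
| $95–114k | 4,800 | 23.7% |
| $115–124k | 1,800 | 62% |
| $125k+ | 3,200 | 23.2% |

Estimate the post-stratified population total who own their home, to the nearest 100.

Apply each group's respondent rate to its population count:
  under $75k: 6,200 × 50.4% = 3124.8
  $75–94k: 4,000 × 30.4% = 1216
  $95–114k: 4,800 × 23.7% = 1137.6
  $115–124k: 1,800 × 62% = 1116
  $125k+: 3,200 × 23.2% = 742.4
Estimated total = 7336.8 → 7,300.

7,300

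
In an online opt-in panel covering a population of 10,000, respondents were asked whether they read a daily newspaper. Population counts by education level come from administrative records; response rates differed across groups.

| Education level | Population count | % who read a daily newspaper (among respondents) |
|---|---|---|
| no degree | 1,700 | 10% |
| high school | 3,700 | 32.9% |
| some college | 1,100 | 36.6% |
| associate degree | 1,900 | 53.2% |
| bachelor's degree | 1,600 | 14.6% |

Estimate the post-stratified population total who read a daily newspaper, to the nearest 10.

3,030

Each cell contributes its population count × the respondent rate:
  no degree: 1,700 × 10% = 170
  high school: 3,700 × 32.9% = 1217.3
  some college: 1,100 × 36.6% = 402.6
  associate degree: 1,900 × 53.2% = 1010.8
  bachelor's degree: 1,600 × 14.6% = 233.6
Estimated total = 3034.3 → 3,030.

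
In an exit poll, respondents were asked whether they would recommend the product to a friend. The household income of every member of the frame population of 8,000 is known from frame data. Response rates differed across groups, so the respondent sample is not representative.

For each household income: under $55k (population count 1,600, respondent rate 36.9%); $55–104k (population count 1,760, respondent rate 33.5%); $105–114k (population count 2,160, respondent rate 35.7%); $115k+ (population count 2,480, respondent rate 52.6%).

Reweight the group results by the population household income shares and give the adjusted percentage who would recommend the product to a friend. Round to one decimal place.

Reweight to the known household income distribution:
  under $55k: (1,600/8,000) × 36.9 = 7.38
  $55–104k: (1,760/8,000) × 33.5 = 7.37
  $105–114k: (2,160/8,000) × 35.7 = 9.639
  $115k+: (2,480/8,000) × 52.6 = 16.306
Post-stratified estimate = 40.695 → 40.7%.

40.7%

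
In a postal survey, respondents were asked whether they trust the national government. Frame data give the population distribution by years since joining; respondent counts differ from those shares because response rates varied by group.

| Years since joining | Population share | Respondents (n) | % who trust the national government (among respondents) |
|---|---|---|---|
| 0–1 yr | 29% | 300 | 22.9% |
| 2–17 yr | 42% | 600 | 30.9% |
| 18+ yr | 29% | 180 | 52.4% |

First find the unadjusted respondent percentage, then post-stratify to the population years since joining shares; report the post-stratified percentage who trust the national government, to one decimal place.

34.8%

Unadjusted (pooled respondent) estimate weights by respondent counts:
  (300/1080)×22.9 + (600/1080)×30.9 + (180/1080)×52.4 = 32.2611%
Post-stratified estimate weights by population shares:
  0.29×22.9 + 0.42×30.9 + 0.29×52.4 = 34.815%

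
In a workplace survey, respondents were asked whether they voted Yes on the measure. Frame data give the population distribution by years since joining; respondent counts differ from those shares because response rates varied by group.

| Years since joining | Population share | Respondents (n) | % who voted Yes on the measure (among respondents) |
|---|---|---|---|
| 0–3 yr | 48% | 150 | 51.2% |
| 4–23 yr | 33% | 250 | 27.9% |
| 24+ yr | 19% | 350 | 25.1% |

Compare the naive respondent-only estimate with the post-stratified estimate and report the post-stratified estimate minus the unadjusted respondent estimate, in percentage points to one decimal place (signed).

+7.3 percentage points

Without adjustment, the pooled respondent share is:
  (150/750)×51.2 + (250/750)×27.9 + (350/750)×25.1 = 31.2533%
Post-stratifying to population shares instead:
  0.48×51.2 + 0.33×27.9 + 0.19×25.1 = 38.552%
Difference = 38.552 − 31.2533 = 7.2987 pp.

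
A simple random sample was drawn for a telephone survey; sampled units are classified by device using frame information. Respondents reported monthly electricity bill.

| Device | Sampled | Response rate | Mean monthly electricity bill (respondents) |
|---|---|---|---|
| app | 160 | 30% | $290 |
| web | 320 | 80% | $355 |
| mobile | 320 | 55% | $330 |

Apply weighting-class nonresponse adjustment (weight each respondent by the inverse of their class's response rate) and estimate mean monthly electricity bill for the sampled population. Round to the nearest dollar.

Inverse-response-rate weighting restores each class to its sampled count, so class totals weight by n_sampled:
  app: 160 × 290 = 46,400
  web: 320 × 355 = 113,600
  mobile: 320 × 330 = 105,600
Adjusted estimate = 265,600 / 800 = 332 → $332.

$332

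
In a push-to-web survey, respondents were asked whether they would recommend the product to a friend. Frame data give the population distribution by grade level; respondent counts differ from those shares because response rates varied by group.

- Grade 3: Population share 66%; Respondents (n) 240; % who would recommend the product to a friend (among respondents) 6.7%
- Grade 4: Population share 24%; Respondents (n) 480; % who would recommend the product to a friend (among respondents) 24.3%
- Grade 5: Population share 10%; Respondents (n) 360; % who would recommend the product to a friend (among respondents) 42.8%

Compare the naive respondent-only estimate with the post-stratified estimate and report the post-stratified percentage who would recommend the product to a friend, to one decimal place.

14.5%

Unadjusted (pooled respondent) estimate weights by respondent counts:
  (240/1080)×6.7 + (480/1080)×24.3 + (360/1080)×42.8 = 26.5556%
Post-stratified estimate weights by population shares:
  0.66×6.7 + 0.24×24.3 + 0.1×42.8 = 14.534%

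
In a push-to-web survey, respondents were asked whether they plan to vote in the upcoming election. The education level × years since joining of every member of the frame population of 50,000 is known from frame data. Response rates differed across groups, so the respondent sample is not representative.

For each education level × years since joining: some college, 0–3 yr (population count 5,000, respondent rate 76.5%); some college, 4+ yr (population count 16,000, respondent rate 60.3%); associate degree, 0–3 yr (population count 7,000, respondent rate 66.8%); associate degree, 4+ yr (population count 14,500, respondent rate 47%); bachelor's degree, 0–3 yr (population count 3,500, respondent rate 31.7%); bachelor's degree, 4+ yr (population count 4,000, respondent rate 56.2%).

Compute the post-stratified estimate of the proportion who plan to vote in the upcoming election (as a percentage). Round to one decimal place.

Post-stratification weights by population share, not respondent share:
  some college, 0–3 yr: (5,000/50,000) × 76.5 = 7.65
  some college, 4+ yr: (16,000/50,000) × 60.3 = 19.296
  associate degree, 0–3 yr: (7,000/50,000) × 66.8 = 9.352
  associate degree, 4+ yr: (14,500/50,000) × 47 = 13.63
  bachelor's degree, 0–3 yr: (3,500/50,000) × 31.7 = 2.219
  bachelor's degree, 4+ yr: (4,000/50,000) × 56.2 = 4.496
Post-stratified estimate = 56.643 → 56.6%.

56.6%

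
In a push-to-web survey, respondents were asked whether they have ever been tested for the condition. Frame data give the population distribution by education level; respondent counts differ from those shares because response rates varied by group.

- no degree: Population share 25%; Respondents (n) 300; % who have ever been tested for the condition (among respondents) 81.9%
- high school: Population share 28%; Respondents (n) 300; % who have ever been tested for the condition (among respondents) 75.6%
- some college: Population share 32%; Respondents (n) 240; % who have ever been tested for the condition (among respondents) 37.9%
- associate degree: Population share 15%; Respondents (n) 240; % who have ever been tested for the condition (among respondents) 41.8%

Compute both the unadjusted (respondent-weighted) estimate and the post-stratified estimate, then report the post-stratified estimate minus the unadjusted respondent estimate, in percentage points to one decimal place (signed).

Naive respondent-only estimate (weights = respondent counts):
  (300/1080)×81.9 + (300/1080)×75.6 + (240/1080)×37.9 + (240/1080)×41.8 = 61.4611%
Reweighting by population education level shares:
  0.25×81.9 + 0.28×75.6 + 0.32×37.9 + 0.15×41.8 = 60.041%
Difference = 60.041 − 61.4611 = -1.4201 pp.

-1.4 percentage points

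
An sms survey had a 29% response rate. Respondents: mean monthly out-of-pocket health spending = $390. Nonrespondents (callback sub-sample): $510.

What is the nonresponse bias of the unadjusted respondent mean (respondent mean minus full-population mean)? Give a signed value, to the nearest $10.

Nonresponse fraction = 1 − 0.29 = 0.71.
Bias = (nonresponse fraction) × (respondent mean − nonrespondent mean)
     = 0.71 × (390 − 510) = 0.71 × -120 = -85.2.

-$90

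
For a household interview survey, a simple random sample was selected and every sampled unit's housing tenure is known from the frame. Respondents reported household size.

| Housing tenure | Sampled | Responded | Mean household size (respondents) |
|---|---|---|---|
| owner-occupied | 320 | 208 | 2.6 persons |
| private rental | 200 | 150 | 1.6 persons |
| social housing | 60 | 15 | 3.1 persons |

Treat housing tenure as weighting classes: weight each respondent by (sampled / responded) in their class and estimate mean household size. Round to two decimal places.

Class response rates: owner-occupied 208/320 = 65%, private rental 150/200 = 75%, social housing 15/60 = 25%.
Weighting each respondent by the inverse class response rate inflates each class back to its sampled size, so the class weight is n_sampled:
  owner-occupied: 320 × 2.6 = 832
  private rental: 200 × 1.6 = 320
  social housing: 60 × 3.1 = 186
Adjusted estimate = 1338 / 580 = 2.3069 → 2.31.

2.31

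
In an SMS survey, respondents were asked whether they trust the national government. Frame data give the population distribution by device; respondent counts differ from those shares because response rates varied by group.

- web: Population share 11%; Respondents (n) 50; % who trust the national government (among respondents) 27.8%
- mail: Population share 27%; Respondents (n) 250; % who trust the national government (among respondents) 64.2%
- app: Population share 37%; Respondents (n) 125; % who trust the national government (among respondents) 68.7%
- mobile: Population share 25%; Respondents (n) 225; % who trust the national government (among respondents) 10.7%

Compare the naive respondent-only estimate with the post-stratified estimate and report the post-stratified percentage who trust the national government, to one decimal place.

Without adjustment, the pooled respondent share is:
  (50/650)×27.8 + (250/650)×64.2 + (125/650)×68.7 + (225/650)×10.7 = 43.7462%
Post-stratified estimate weights by population shares:
  0.11×27.8 + 0.27×64.2 + 0.37×68.7 + 0.25×10.7 = 48.486%

48.5%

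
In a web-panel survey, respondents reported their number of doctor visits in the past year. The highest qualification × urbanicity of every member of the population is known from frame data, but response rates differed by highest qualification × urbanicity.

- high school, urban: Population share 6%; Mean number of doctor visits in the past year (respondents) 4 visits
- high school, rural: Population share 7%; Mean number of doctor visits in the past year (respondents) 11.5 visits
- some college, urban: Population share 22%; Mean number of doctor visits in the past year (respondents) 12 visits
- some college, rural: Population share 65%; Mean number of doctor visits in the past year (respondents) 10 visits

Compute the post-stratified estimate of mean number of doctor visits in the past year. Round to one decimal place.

Weight each group's respondent value by its population share:
  high school, urban: 0.06 × 4 = 0.24
  high school, rural: 0.07 × 11.5 = 0.805
  some college, urban: 0.22 × 12 = 2.64
  some college, rural: 0.65 × 10 = 6.5
Post-stratified estimate = 10.185 → 10.2.

10.2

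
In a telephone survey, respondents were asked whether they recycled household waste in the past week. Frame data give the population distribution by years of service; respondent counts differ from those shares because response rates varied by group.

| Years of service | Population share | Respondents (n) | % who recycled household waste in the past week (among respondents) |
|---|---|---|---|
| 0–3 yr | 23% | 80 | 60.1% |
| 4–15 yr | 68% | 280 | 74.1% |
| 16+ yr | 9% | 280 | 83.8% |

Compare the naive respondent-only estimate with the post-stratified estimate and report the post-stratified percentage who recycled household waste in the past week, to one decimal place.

71.8%

Unadjusted (pooled respondent) estimate weights by respondent counts:
  (80/640)×60.1 + (280/640)×74.1 + (280/640)×83.8 = 76.5938%
Reweighting by population years of service shares:
  0.23×60.1 + 0.68×74.1 + 0.09×83.8 = 71.753%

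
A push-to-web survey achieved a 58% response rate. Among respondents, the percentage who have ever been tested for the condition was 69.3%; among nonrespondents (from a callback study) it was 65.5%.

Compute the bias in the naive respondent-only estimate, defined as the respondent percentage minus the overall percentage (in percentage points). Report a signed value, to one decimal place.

Nonresponse fraction = 1 − 0.58 = 0.42.
Bias = (nonresponse fraction) × (respondent percentage − nonrespondent percentage)
     = 0.42 × (69.3 − 65.5) = 0.42 × 3.8 = 1.596.

+1.6 percentage points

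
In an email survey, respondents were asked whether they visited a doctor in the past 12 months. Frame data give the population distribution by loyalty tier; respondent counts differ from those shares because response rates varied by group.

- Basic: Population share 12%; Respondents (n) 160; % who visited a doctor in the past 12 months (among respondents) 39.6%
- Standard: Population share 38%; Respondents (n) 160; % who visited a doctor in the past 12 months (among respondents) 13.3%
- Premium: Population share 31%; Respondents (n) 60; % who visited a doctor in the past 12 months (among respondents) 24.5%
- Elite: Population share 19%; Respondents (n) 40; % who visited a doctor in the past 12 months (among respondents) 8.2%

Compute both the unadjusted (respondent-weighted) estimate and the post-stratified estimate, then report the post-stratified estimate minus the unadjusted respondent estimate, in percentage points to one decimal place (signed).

-5.5 percentage points

Without adjustment, the pooled respondent share is:
  (160/420)×39.6 + (160/420)×13.3 + (60/420)×24.5 + (40/420)×8.2 = 24.4333%
Post-stratifying to population shares instead:
  0.12×39.6 + 0.38×13.3 + 0.31×24.5 + 0.19×8.2 = 18.959%
Difference = 18.959 − 24.4333 = -5.4743 pp.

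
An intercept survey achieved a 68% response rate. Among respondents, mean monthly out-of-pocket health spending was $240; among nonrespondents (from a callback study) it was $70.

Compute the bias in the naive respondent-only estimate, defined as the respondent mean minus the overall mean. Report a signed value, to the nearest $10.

Nonresponse fraction = 1 − 0.68 = 0.32.
Bias = (nonresponse fraction) × (respondent mean − nonrespondent mean)
     = 0.32 × (240 − 70) = 0.32 × 170 = 54.4.

+$50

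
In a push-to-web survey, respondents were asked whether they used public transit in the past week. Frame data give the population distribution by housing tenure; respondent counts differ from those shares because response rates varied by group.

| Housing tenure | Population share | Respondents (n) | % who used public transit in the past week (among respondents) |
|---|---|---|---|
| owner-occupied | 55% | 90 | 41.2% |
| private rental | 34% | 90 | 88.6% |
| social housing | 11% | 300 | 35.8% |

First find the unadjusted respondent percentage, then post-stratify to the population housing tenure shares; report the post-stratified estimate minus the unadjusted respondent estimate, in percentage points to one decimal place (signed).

Naive respondent-only estimate (weights = respondent counts):
  (90/480)×41.2 + (90/480)×88.6 + (300/480)×35.8 = 46.7125%
Post-stratifying to population shares instead:
  0.55×41.2 + 0.34×88.6 + 0.11×35.8 = 56.722%
Difference = 56.722 − 46.7125 = 10.0095 pp.

+10.0 percentage points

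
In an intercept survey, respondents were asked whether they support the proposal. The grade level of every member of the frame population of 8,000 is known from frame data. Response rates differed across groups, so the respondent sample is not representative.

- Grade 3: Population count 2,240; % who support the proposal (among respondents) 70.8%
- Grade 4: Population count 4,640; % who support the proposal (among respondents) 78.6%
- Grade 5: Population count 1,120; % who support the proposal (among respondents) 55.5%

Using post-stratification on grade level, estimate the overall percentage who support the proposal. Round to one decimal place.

Post-stratification weights by population share, not respondent share:
  Grade 3: (2,240/8,000) × 70.8 = 19.824
  Grade 4: (4,640/8,000) × 78.6 = 45.588
  Grade 5: (1,120/8,000) × 55.5 = 7.77
Post-stratified estimate = 73.182 → 73.2%.

73.2%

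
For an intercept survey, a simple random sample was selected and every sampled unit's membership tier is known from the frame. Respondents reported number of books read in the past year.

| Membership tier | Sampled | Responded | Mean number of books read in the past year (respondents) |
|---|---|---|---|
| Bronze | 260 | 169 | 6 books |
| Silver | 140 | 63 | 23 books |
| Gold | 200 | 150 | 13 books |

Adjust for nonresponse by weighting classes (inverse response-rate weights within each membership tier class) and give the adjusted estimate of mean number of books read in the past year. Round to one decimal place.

Class response rates: Bronze 169/260 = 65%, Silver 63/140 = 45%, Gold 150/200 = 75%.
Each respondent's weight = sampled/responded in their class; summing within a class gives n_sampled, so:
  Bronze: 260 × 6 = 1560
  Silver: 140 × 23 = 3220
  Gold: 200 × 13 = 2600
Adjusted estimate = 7380 / 600 = 12.3 → 12.3.

12.3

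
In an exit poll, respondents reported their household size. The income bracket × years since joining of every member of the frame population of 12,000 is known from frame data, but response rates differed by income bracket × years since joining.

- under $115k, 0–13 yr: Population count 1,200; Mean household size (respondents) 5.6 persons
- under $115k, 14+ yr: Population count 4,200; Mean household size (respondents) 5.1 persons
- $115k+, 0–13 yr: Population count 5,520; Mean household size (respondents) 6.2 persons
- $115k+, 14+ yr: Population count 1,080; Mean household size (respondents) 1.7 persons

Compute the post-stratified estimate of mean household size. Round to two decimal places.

5.35

Weight each group's respondent value by its population share:
  under $115k, 0–13 yr: (1,200/12,000) × 5.6 = 0.56
  under $115k, 14+ yr: (4,200/12,000) × 5.1 = 1.785
  $115k+, 0–13 yr: (5,520/12,000) × 6.2 = 2.852
  $115k+, 14+ yr: (1,080/12,000) × 1.7 = 0.153
Post-stratified estimate = 5.35 → 5.35.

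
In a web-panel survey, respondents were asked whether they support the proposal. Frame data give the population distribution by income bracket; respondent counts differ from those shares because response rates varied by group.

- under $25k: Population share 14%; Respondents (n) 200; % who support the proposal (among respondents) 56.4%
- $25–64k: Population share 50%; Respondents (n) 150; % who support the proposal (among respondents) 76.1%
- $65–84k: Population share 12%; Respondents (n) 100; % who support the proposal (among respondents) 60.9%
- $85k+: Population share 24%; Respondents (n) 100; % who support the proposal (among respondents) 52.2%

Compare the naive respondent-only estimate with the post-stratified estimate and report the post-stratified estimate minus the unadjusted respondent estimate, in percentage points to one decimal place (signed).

Unadjusted (pooled respondent) estimate weights by respondent counts:
  (200/550)×56.4 + (150/550)×76.1 + (100/550)×60.9 + (100/550)×52.2 = 61.8273%
Post-stratified estimate weights by population shares:
  0.14×56.4 + 0.5×76.1 + 0.12×60.9 + 0.24×52.2 = 65.782%
Difference = 65.782 − 61.8273 = 3.9547 pp.

+4.0 percentage points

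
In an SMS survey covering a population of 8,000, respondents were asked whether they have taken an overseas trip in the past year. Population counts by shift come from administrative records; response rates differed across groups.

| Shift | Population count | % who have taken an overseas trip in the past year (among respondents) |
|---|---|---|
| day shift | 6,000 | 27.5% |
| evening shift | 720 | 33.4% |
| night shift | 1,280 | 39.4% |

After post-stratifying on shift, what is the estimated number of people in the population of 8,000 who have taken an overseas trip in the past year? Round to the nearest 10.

2,390

Each cell contributes its population count × the respondent rate:
  day shift: 6,000 × 27.5% = 1650
  evening shift: 720 × 33.4% = 240.48
  night shift: 1,280 × 39.4% = 504.32
Estimated total = 2394.8 → 2,390.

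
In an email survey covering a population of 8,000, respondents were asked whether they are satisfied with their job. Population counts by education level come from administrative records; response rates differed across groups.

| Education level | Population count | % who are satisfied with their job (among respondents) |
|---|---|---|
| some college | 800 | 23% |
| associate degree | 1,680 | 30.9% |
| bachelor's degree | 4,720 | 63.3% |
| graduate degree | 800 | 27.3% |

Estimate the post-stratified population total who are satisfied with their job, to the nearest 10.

3,910

Estimated count per cell = population count × respondent percentage:
  some college: 800 × 23% = 184
  associate degree: 1,680 × 30.9% = 519.12
  bachelor's degree: 4,720 × 63.3% = 2987.76
  graduate degree: 800 × 27.3% = 218.4
Estimated total = 3909.28 → 3,910.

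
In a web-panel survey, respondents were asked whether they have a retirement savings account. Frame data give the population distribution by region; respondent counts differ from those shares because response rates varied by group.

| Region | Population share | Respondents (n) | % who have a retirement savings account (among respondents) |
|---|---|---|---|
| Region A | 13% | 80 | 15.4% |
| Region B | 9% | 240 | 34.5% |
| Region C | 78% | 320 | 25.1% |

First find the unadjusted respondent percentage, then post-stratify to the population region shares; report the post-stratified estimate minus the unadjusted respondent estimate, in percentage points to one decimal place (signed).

-2.7 percentage points

Naive respondent-only estimate (weights = respondent counts):
  (80/640)×15.4 + (240/640)×34.5 + (320/640)×25.1 = 27.4125%
Reweighting by population region shares:
  0.13×15.4 + 0.09×34.5 + 0.78×25.1 = 24.685%
Difference = 24.685 − 27.4125 = -2.7275 pp.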